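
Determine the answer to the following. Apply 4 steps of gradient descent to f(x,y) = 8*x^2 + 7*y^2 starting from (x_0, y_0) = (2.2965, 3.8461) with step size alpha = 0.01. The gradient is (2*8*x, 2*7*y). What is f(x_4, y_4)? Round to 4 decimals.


Gradient descent on f(x,y) = 8*x^2 + 7*y^2.
Starting point: (2.2965, 3.8461), alpha = 0.01
Step 1: grad_x = 2*8*2.2965 = 36.744, grad_y = 2*7*3.8461 = 53.8454
  x_1 = 2.2965 - 0.01*36.744 = 1.9291
  y_1 = 3.8461 - 0.01*53.8454 = 3.3076
Step 2: grad_x = 2*8*1.9291 = 30.865, grad_y = 2*7*3.3076 = 46.307
  x_2 = 1.9291 - 0.01*30.865 = 1.6204
  y_2 = 3.3076 - 0.01*46.307 = 2.8446
Step 3: grad_x = 2*8*1.6204 = 25.9266, grad_y = 2*7*2.8446 = 39.8241
  x_3 = 1.6204 - 0.01*25.9266 = 1.3611
  y_3 = 2.8446 - 0.01*39.8241 = 2.4463
Step 4: grad_x = 2*8*1.3611 = 21.7783, grad_y = 2*7*2.4463 = 34.2487
  x_4 = 1.3611 - 0.01*21.7783 = 1.1434
  y_4 = 2.4463 - 0.01*34.2487 = 2.1038
f(1.1434, 2.1038) = 8*1.1434^2 + 7*2.1038^2 = 41.4414


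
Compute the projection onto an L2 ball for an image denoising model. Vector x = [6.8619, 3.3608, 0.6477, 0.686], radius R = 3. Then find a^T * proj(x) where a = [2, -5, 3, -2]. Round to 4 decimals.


Step 1: Compute ||x|| (intermediates to 6 decimals).
||x|| = sqrt(6.8619^2 + 3.3608^2 + 0.6477^2 + 0.686^2) = 7.698751
Step 2: Project.
Since ||x|| > R, scale = R/||x|| = 3/7.698751 = 0.389674, proj(x) = scale * x
proj(x) = [2.673904, 1.309616, 0.252392, 0.267316]
Step 3: Dot product.
a^T * proj(x) = 2*2.673904 - 5*1.309616 + 3*0.252392 - 2*0.267316 = -0.9777


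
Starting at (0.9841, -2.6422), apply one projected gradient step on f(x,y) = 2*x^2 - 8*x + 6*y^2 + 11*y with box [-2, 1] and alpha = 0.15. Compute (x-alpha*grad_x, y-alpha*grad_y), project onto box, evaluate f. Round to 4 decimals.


Step 1: Compute gradient at (0.9841, -2.6422).
grad_x = 2*2*0.9841 - 8 = -4.0636
grad_y = 2*6*-2.6422 + 11 = -20.7064
Step 2: Gradient step.
x_raw = 0.9841 - 0.15*-4.0636 = 1.5936
y_raw = -2.6422 - 0.15*-20.7064 = 0.4638
Step 3: Project onto [-2, 1].
x_proj = clip(1.5936) = 1.0
y_proj = clip(0.4638) = 0.4638
Step 4: Evaluate f.
f(1.0, 0.4638) = 0.3918


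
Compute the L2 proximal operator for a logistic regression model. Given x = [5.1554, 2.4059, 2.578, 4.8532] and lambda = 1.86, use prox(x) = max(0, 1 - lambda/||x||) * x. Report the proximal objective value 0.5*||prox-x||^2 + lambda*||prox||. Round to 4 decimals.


Step 1: Compute ||x||.
||x|| = 7.9099
Step 2: Compute scaling factor.
scale = max(0, 1 - 1.86/7.9099) = 0.7649
Step 3: prox(x) = [3.9431, 1.8402, 1.9718, 3.712]
||prox(x)|| = 6.0499
Step 4: Proximal objective.
0.5*||prox-x||^2 = 1.7298
lambda*||prox|| = 11.2528
Total = 12.9826


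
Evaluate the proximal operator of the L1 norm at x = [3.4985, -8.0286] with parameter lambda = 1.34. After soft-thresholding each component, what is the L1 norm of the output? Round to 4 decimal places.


Soft-thresholding with lambda = 1.34:
prox(3.4985) = sign(3.4985)*max(|3.4985| - 1.34, 0) = 2.1585
prox(-8.0286) = sign(-8.0286)*max(|-8.0286| - 1.34, 0) = -6.6886
prox(x) = [2.1585, -6.6886]
||prox(x)||_1 = 2.1585 + 6.6886 = 8.8471


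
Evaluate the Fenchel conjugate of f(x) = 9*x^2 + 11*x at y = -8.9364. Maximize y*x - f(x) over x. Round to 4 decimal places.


f*(y) = sup_x {y*x - a*x^2 - b*x} = sup_x {(y-b)*x - a*x^2}
FOC: (y - b) - 2a*x = 0 => x* = (y - b)/(2a)
x* = (-8.9364 - 11)/(2*9) = -1.1076
f*(-8.9364) = (y-b)^2/(4a) = (-8.9364 - 11)^2/(4*9)
= 397.46/36 = 11.0406


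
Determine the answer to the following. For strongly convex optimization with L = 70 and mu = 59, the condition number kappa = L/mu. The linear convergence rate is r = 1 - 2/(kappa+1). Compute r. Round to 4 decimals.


Step 1: Compute the condition number.
kappa = L/mu = 70/59 = 1.1864
Step 2: Compute the convergence rate.
r = 1 - 2/(kappa + 1) = 1 - 2*mu/(L + mu) = (L - mu)/(L + mu) = 11/129 = 0.0853


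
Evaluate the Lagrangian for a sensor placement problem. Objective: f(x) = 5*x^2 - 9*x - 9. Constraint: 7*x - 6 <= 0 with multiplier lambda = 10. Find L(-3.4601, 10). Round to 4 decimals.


Step 1: Evaluate f(x).
f(-3.4601) = 5*(-3.4601)^2 - 9*(-3.4601) - 9 = 82.0024
Step 2: Evaluate g(x).
g(-3.4601) = 7*-3.4601 - 6 = -30.2207
Step 3: Compute Lagrangian.
L = 82.0024 + 10*-30.2207 = -220.2046


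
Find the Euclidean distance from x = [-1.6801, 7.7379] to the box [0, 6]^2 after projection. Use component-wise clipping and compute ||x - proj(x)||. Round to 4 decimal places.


Project each component onto [0, 6].
clip(-1.6801) = 0.0, clip(7.7379) = 6.0
Projection = [0.0, 6.0]
Squared diffs: [2.8227, 3.0203]
Distance = sqrt(5.843) = 2.4172


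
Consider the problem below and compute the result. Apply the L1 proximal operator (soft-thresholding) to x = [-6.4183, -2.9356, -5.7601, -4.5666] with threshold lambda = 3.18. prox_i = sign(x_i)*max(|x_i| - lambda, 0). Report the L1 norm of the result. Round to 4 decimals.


Soft-thresholding with lambda = 3.18:
prox(-6.4183) = sign(-6.4183)*max(|-6.4183| - 3.18, 0) = -3.2383
prox(-2.9356) = sign(-2.9356)*max(|-2.9356| - 3.18, 0) = 0.0
prox(-5.7601) = sign(-5.7601)*max(|-5.7601| - 3.18, 0) = -2.5801
prox(-4.5666) = sign(-4.5666)*max(|-4.5666| - 3.18, 0) = -1.3866
prox(x) = [-3.2383, 0.0, -2.5801, -1.3866]
||prox(x)||_1 = 3.2383 + 0.0 + 2.5801 + 1.3866 = 7.205


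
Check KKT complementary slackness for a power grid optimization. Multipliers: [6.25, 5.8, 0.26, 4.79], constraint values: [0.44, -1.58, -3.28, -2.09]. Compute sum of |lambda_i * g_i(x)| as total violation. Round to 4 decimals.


KKT complementary slackness check:
lambda_1 * g_1 = 6.25 * 0.44 = 2.75
lambda_2 * g_2 = 5.8 * -1.58 = -9.164
lambda_3 * g_3 = 0.26 * -3.28 = -0.8528
lambda_4 * g_4 = 4.79 * -2.09 = -10.0111
Total violation = 2.75 + 9.164 + 0.8528 + 10.0111 = 22.7779


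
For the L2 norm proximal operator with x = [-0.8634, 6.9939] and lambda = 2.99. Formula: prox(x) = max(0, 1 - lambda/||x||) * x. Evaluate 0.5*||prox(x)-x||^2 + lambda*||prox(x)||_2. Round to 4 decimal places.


Step 1: Compute ||x||.
||x|| = 7.047
Step 2: Compute scaling factor.
scale = max(0, 1 - 2.99/7.047) = 0.5757
Step 3: prox(x) = [-0.4971, 4.0264]
||prox(x)|| = 4.057
Step 4: Proximal objective.
0.5*||prox-x||^2 = 4.4701
lambda*||prox|| = 12.1304
Total = 16.6005


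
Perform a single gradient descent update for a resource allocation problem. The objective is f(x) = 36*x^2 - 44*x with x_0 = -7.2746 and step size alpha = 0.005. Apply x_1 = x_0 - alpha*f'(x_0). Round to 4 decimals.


We compute the gradient at x_0 and apply the update.
f'(x) = 72*x - 44
f'(-7.2746) = 72*-7.2746 - 44 = -567.7712
x_1 = -7.2746 - 0.005*-567.7712 = -4.4357


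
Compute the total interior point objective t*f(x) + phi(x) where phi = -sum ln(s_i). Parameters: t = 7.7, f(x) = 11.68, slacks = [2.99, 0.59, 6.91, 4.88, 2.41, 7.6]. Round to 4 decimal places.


Step 1: Compute log-barrier.
ln values: [1.0953, -0.5276, 1.933, 1.5851, 0.8796, 2.0281]
phi = -(1.0953 - 0.5276 + 1.933 + 1.5851 + 0.8796 + 2.0281) = -6.9935
Step 2: Compute augmented objective.
t*f(x) = 7.7*11.68 = 89.936
Total = 89.936 - 6.9935 = 82.9425


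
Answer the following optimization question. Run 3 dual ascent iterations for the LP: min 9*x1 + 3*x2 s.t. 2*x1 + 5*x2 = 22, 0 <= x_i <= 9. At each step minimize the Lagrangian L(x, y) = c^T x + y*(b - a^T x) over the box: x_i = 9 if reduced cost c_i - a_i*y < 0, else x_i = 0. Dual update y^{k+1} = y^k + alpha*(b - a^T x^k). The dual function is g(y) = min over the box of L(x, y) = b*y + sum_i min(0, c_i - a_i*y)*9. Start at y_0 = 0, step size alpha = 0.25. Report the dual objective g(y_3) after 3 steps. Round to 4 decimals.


Dual ascent for LP: min 9*x1 + 3*x2, 2*x1 + 5*x2 = 22, 0 <= x_i <= 9
Step 1: y^k = 0.0, reduced costs: (9.0, 3.0)
  x^k = (0.0, 0.0), subgradient = b - a^T x = 22.0
  y^{k+1} = 0.0 + 0.25*22.0 = 5.5
Step 2: y^k = 5.5, reduced costs: (-2.0, -24.5)
  x^k = (9.0, 9.0), subgradient = b - a^T x = -41.0
  y^{k+1} = 5.5 + 0.25*-41.0 = -4.75
Step 3: y^k = -4.75, reduced costs: (18.5, 26.75)
  x^k = (0.0, 0.0), subgradient = b - a^T x = 22.0
  y^{k+1} = -4.75 + 0.25*22.0 = 0.75
Dual objective at y_3 = 0.75: reduced costs (7.5, -0.75), box minimizer x = (0.0, 9.0)
g(y_3) = b*y + (c1 - a1*y)*x1 + (c2 - a2*y)*x2 = 22*0.75 + 7.5*0.0 + (-0.75)*9.0 = 16.5 + 0.0 - 6.75 = 9.75


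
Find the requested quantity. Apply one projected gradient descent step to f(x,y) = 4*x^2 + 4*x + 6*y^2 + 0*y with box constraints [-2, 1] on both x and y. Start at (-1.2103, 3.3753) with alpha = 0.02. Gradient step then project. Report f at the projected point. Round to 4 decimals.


Step 1: Compute gradient at (-1.2103, 3.3753).
grad_x = 2*4*-1.2103 + 4 = -5.6824
grad_y = 2*6*3.3753 + 0 = 40.5036
Step 2: Gradient step.
x_raw = -1.2103 - 0.02*-5.6824 = -1.0967
y_raw = 3.3753 - 0.02*40.5036 = 2.5652
Step 3: Project onto [-2, 1].
x_proj = clip(-1.0967) = -1.0967
y_proj = clip(2.5652) = 1.0
Step 4: Evaluate f.
f(-1.0967, 1.0) = 6.424


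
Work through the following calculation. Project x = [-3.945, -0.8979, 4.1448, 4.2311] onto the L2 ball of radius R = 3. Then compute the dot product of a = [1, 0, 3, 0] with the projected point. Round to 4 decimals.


Step 1: Compute ||x|| (intermediates to 6 decimals).
||x|| = sqrt((-3.945)^2 + (-0.8979)^2 + 4.1448^2 + 4.2311^2) = 7.172923
Step 2: Project.
Since ||x|| > R, scale = R/||x|| = 3/7.172923 = 0.41824, proj(x) = scale * x
proj(x) = [-1.649957, -0.375538, 1.733521, 1.769615]
Step 3: Dot product.
a^T * proj(x) = 1*(-1.649957) + 0*(-0.375538) + 3*1.733521 + 0*1.769615 = 3.5506


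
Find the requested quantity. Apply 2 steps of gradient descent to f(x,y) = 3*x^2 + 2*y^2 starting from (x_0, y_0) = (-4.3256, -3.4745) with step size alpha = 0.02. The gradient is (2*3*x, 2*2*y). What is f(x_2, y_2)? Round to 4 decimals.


Gradient descent on f(x,y) = 3*x^2 + 2*y^2.
Starting point: (-4.3256, -3.4745), alpha = 0.02
Step 1: grad_x = 2*3*-4.3256 = -25.9536, grad_y = 2*2*-3.4745 = -13.898
  x_1 = -4.3256 - 0.02*-25.9536 = -3.8065
  y_1 = -3.4745 - 0.02*-13.898 = -3.1965
Step 2: grad_x = 2*3*-3.8065 = -22.8392, grad_y = 2*2*-3.1965 = -12.7862
  x_2 = -3.8065 - 0.02*-22.8392 = -3.3497
  y_2 = -3.1965 - 0.02*-12.7862 = -2.9408
f(-3.3497, -2.9408) = 3*(-3.3497)^2 + 2*(-2.9408)^2 = 50.9592


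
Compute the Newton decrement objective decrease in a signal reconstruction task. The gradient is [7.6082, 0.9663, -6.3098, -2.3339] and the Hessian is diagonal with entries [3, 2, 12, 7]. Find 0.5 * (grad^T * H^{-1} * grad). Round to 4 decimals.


Step 1: H is diagonal, so H^(-1) * g = [2.5361, 0.4832, -0.5258, -0.3334].
Step 2: g^T H^(-1) g = sum_i g_i^2 / H_ii
  = (7.6082)^2/3 + (0.9663)^2/2 + (-6.3098)^2/12 + (-2.3339)^2/7
  = 19.2949 + 0.4669 + 3.3178 + 0.7782 = 23.8577
Step 3: Objective decrease = 0.5 * g^T H^(-1) g = 11.9289


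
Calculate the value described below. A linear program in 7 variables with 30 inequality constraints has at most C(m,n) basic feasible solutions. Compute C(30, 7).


Each vertex corresponds to some choice of n active constraints out of m, so the number of vertices is at most C(m, n) = m! / (n!(m-n)!).
m = 30, n = 7
Numerator: 30 * 29 * 28 * 27 * 26 * 25 * 24
Denominator: 7! = 5040
C(30, 7) = 2035800


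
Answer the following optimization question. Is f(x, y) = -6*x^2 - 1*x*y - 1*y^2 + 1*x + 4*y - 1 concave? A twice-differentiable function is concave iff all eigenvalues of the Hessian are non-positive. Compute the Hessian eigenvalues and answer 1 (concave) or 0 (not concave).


The Hessian of f(x,y) = -6*x^2 - 1*x*y - 1*y^2 + 1*x + 4*y - 1 is:
H = [[-12, -1], [-1, -2]]
Trace = -12 - 2 = -14
Determinant = -12*-2 - (-1)^2 = 23
Discriminant = (-14)^2 - 4*23 = 104.0
Eigenvalues: lambda_1 = -12.099, lambda_2 = -1.901
The function is concave.

1


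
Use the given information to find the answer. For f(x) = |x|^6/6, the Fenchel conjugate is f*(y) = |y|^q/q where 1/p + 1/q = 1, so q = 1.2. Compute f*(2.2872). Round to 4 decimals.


The conjugate exponent q satisfies 1/p + 1/q = 1.
p = 6, so q = 6/(6 - 1) = 1.2
|y|^q = 2.2872^1.2 = 2.6988
f*(2.2872) = 2.6988 / 1.2 = 2.249


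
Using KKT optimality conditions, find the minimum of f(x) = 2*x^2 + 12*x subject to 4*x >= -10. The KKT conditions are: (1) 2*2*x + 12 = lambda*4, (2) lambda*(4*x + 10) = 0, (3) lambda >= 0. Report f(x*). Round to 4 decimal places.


Step 1: Try lambda = 0 (constraint inactive).
x_unc = -12/(2*2) = -3.0
Check: 4*-3.0 = -12.0 < -10 -- violated!
Step 2: Constraint must be active: 4*x = -10
x* = -10/4 = -2.5
lambda = (2*2*(-2.5) + 12)/4 = 0.5
Step 3: Compute optimal value.
f(x*) = 2*(-2.5)^2 + 12*(-2.5) = -17.5


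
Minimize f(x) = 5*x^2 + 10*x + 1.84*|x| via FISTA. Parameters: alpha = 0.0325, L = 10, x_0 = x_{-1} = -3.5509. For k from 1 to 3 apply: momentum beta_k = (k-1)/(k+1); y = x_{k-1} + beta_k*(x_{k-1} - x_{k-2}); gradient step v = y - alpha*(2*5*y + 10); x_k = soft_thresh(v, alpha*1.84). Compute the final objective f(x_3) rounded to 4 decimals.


FISTA on f(x) = 5*x^2 + 10*x + 1.84*|x|
L = 10, alpha = 0.0325
Iteration 1: beta = 0.0, y = -3.5509 + 0.0*(-3.5509 + 3.5509) = -3.5509
  grad(y) = -25.509, v = y - alpha*grad = -2.7219
  prox(v) = soft_thresh(-2.7219, 0.0598) = -2.6621
Iteration 2: beta = 0.3333, y = -2.6621 + 0.3333*(-2.6621 + 3.5509) = -2.3658
  grad(y) = -13.6578, v = y - alpha*grad = -1.9219
  prox(v) = soft_thresh(-1.9219, 0.0598) = -1.8621
Iteration 3: beta = 0.5, y = -1.8621 + 0.5*(-1.8621 + 2.6621) = -1.4621
  grad(y) = -4.6212, v = y - alpha*grad = -1.3119
  prox(v) = soft_thresh(-1.3119, 0.0598) = -1.2521
f(x_3) = 5*(-1.2521)^2 + 10*(-1.2521) + 1.84*|-1.2521| = -2.3782


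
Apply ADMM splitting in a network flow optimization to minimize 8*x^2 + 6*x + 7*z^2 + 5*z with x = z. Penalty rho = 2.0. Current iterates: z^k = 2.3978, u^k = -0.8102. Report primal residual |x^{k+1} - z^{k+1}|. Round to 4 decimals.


ADMM iteration with rho = 2.0, z^k = 2.3978, u^k = -0.8102
Step 1: x-update.
Minimize 8*x^2 + 6*x + (2.0/2)*(x - 2.3978 - 0.8102)^2
FOC: (2*8 + 2.0)*x = -6 + 2.0*(2.3978 + 0.8102)
x^{k+1} = 0.0231
Step 2: z-update.
Minimize 7*z^2 + 5*z + (2.0/2)*(0.0231 - z - 0.8102)^2
FOC: (2*7 + 2.0)*z = -5 + 2.0*(0.0231 - 0.8102)
z^{k+1} = -0.4109
Step 3: u-update.
u^{k+1} = -0.8102 + 0.0231 + 0.4109 = -0.3762
Step 4: Primal residual = |0.0231 + 0.4109| = 0.434


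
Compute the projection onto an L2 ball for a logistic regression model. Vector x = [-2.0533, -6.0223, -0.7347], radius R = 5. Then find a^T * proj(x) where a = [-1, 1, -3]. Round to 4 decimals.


Step 1: Compute ||x|| (intermediates to 6 decimals).
||x|| = sqrt((-2.0533)^2 + (-6.0223)^2 + (-0.7347)^2) = 6.404992
Step 2: Project.
Since ||x|| > R, scale = R/||x|| = 5/6.404992 = 0.780641, proj(x) = scale * x
proj(x) = [-1.60289, -4.701254, -0.573537]
Step 3: Dot product.
a^T * proj(x) = -1*(-1.60289) + 1*(-4.701254) - 3*(-0.573537) = -1.3778


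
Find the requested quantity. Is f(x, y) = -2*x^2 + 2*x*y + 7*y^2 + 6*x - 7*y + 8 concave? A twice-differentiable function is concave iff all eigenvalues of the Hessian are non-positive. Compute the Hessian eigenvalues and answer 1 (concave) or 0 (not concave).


The Hessian of f(x,y) = -2*x^2 + 2*x*y + 7*y^2 + 6*x - 7*y + 8 is:
H = [[-4, 2], [2, 14]]
Trace = -4 + 14 = 10
Determinant = -4*14 - (2)^2 = -60
Discriminant = (10)^2 - 4*-60 = 340.0
Eigenvalues: lambda_1 = -4.2195, lambda_2 = 14.2195
The function is not concave.

0


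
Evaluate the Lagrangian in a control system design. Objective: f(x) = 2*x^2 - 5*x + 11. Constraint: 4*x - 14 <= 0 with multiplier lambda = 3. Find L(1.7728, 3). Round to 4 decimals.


Step 1: Evaluate f(x).
f(1.7728) = 2*1.7728^2 - 5*1.7728 + 11 = 8.4216
Step 2: Evaluate g(x).
g(1.7728) = 4*1.7728 - 14 = -6.9088
Step 3: Compute Lagrangian.
L = 8.4216 + 3*-6.9088 = -12.3048


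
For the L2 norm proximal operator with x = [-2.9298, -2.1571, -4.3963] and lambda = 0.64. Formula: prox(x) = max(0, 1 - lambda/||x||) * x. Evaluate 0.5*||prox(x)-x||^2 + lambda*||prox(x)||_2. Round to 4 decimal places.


Step 1: Compute ||x||.
||x|| = 5.7065
Step 2: Compute scaling factor.
scale = max(0, 1 - 0.64/5.7065) = 0.8878
Step 3: prox(x) = [-2.6012, -1.9152, -3.9032]
||prox(x)|| = 5.0665
Step 4: Proximal objective.
0.5*||prox-x||^2 = 0.2048
lambda*||prox|| = 3.2426
Total = 3.4474


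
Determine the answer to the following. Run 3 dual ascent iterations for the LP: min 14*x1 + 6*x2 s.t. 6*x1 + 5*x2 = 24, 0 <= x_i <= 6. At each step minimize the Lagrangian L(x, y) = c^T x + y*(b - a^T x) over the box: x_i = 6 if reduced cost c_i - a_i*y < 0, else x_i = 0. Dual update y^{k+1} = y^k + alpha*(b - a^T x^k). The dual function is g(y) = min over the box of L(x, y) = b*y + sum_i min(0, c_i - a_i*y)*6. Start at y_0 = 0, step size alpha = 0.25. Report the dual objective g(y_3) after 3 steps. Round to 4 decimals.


Dual ascent for LP: min 14*x1 + 6*x2, 6*x1 + 5*x2 = 24, 0 <= x_i <= 6
Step 1: y^k = 0.0, reduced costs: (14.0, 6.0)
  x^k = (0.0, 0.0), subgradient = b - a^T x = 24.0
  y^{k+1} = 0.0 + 0.25*24.0 = 6.0
Step 2: y^k = 6.0, reduced costs: (-22.0, -24.0)
  x^k = (6.0, 6.0), subgradient = b - a^T x = -42.0
  y^{k+1} = 6.0 + 0.25*-42.0 = -4.5
Step 3: y^k = -4.5, reduced costs: (41.0, 28.5)
  x^k = (0.0, 0.0), subgradient = b - a^T x = 24.0
  y^{k+1} = -4.5 + 0.25*24.0 = 1.5
Dual objective at y_3 = 1.5: reduced costs (5.0, -1.5), box minimizer x = (0.0, 6.0)
g(y_3) = b*y + (c1 - a1*y)*x1 + (c2 - a2*y)*x2 = 24*1.5 + 5.0*0.0 + (-1.5)*6.0 = 36.0 + 0.0 - 9.0 = 27.0


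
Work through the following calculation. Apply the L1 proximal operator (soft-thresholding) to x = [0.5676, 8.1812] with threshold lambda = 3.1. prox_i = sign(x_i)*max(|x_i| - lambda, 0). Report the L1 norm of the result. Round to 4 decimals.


Soft-thresholding with lambda = 3.1:
prox(0.5676) = sign(0.5676)*max(|0.5676| - 3.1, 0) = 0.0
prox(8.1812) = sign(8.1812)*max(|8.1812| - 3.1, 0) = 5.0812
prox(x) = [0.0, 5.0812]
||prox(x)||_1 = 0.0 + 5.0812 = 5.0812


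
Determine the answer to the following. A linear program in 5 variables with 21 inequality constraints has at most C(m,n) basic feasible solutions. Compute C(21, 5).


Each vertex corresponds to some choice of n active constraints out of m, so the number of vertices is at most C(m, n) = m! / (n!(m-n)!).
m = 21, n = 5
Numerator: 21 * 20 * 19 * 18 * 17
Denominator: 5! = 120
C(21, 5) = 20349


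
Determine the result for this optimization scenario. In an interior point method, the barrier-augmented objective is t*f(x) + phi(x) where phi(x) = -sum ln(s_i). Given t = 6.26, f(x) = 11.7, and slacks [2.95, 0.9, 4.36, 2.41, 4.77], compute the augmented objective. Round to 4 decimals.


Step 1: Compute log-barrier.
ln values: [1.0818, -0.1054, 1.4725, 0.8796, 1.5623]
phi = -(1.0818 - 0.1054 + 1.4725 + 0.8796 + 1.5623) = -4.8909
Step 2: Compute augmented objective.
t*f(x) = 6.26*11.7 = 73.242
Total = 73.242 - 4.8909 = 68.3511


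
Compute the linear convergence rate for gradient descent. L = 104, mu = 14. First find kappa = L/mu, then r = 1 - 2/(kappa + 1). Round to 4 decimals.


Step 1: Compute the condition number.
kappa = L/mu = 104/14 = 7.4286
Step 2: Compute the convergence rate.
r = 1 - 2/(kappa + 1) = 1 - 2*mu/(L + mu) = (L - mu)/(L + mu) = 90/118 = 0.7627


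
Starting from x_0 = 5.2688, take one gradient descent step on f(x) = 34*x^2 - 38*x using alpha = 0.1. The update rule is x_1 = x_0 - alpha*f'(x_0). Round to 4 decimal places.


We compute the gradient at x_0 and apply the update.
f'(x) = 68*x - 38
f'(5.2688) = 68*5.2688 - 38 = 320.2784
x_1 = 5.2688 - 0.1*320.2784 = -26.759


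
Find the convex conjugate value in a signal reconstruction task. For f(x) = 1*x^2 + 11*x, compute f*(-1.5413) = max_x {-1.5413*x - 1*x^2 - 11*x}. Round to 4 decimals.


f*(y) = sup_x {y*x - a*x^2 - b*x} = sup_x {(y-b)*x - a*x^2}
FOC: (y - b) - 2a*x = 0 => x* = (y - b)/(2a)
x* = (-1.5413 - 11)/(2*1) = -6.2707
f*(-1.5413) = (y-b)^2/(4a) = (-1.5413 - 11)^2/(4*1)
= 157.2842/4 = 39.3211


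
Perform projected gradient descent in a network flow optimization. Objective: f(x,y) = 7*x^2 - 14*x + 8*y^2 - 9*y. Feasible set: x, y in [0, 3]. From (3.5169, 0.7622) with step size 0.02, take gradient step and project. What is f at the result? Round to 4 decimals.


Step 1: Compute gradient at (3.5169, 0.7622).
grad_x = 2*7*3.5169 - 14 = 35.2366
grad_y = 2*8*0.7622 - 9 = 3.1952
Step 2: Gradient step.
x_raw = 3.5169 - 0.02*35.2366 = 2.8122
y_raw = 0.7622 - 0.02*3.1952 = 0.6983
Step 3: Project onto [0, 3].
x_proj = clip(2.8122) = 2.8122
y_proj = clip(0.6983) = 0.6983
Step 4: Evaluate f.
f(2.8122, 0.6983) = 13.6039


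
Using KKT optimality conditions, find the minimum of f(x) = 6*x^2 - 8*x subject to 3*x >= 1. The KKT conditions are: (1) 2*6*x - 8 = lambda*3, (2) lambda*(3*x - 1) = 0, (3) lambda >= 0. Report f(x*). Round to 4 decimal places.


Step 1: Try lambda = 0 (constraint inactive).
Stationarity: 2*6*x - 8 = 0
x* = 8/(2*6) = 2/3 = 0.6667 (rounded; the exact value 2/3 is used below)
Check constraint: 3*0.6667 = 2.0001 >= 1 -- satisfied.
Step 2: Compute optimal value.
f(x*) = 6*(2/3)^2 - 8*(2/3) = -2.6667


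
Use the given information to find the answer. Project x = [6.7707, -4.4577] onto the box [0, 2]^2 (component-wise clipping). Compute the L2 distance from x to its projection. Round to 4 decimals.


Project each component onto [0, 2].
clip(6.7707) = 2.0, clip(-4.4577) = 0.0
Projection = [2.0, 0.0]
Squared diffs: [22.7596, 19.8711]
Distance = sqrt(42.6307) = 6.5292


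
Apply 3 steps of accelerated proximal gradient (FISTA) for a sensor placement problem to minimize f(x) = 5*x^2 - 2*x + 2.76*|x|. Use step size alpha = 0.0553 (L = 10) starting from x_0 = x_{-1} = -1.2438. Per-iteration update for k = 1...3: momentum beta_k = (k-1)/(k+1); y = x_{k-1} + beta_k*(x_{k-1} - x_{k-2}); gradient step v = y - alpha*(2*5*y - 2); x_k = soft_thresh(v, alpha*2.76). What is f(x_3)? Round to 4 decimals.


FISTA on f(x) = 5*x^2 - 2*x + 2.76*|x|
L = 10, alpha = 0.0553
Iteration 1: beta = 0.0, y = -1.2438 + 0.0*(-1.2438 + 1.2438) = -1.2438
  grad(y) = -14.438, v = y - alpha*grad = -0.4454
  prox(v) = soft_thresh(-0.4454, 0.1526) = -0.2928
Iteration 2: beta = 0.3333, y = -0.2928 + 0.3333*(-0.2928 + 1.2438) = 0.0243
  grad(y) = -1.7573, v = y - alpha*grad = 0.1214
  prox(v) = soft_thresh(0.1214, 0.1526) = 0.0
Iteration 3: beta = 0.5, y = 0.0 + 0.5*(0.0 + 0.2928) = 0.1464
  grad(y) = -0.5362, v = y - alpha*grad = 0.176
  prox(v) = soft_thresh(0.176, 0.1526) = 0.0234
f(x_3) = 5*0.0234^2 - 2*0.0234 + 2.76*|0.0234| = 0.0205


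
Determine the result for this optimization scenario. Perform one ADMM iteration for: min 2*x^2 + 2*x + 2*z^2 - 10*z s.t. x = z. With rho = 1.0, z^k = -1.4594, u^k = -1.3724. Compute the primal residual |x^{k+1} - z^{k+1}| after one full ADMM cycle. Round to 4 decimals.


ADMM iteration with rho = 1.0, z^k = -1.4594, u^k = -1.3724
Step 1: x-update.
Minimize 2*x^2 + 2*x + (1.0/2)*(x + 1.4594 - 1.3724)^2
FOC: (2*2 + 1.0)*x = -2 + 1.0*(-1.4594 + 1.3724)
x^{k+1} = -0.4174
Step 2: z-update.
Minimize 2*z^2 - 10*z + (1.0/2)*(-0.4174 - z - 1.3724)^2
FOC: (2*2 + 1.0)*z = 10 + 1.0*(-0.4174 - 1.3724)
z^{k+1} = 1.642
Step 3: u-update.
u^{k+1} = -1.3724 - 0.4174 - 1.642 = -3.4318
Step 4: Primal residual = |-0.4174 - 1.642| = 2.0594


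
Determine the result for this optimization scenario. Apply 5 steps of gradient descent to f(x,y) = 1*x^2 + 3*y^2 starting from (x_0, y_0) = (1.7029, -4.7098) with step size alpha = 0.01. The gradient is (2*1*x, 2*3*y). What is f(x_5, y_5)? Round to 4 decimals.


Gradient descent on f(x,y) = 1*x^2 + 3*y^2.
Starting point: (1.7029, -4.7098), alpha = 0.01
Step 1: grad_x = 2*1*1.7029 = 3.4058, grad_y = 2*3*-4.7098 = -28.2588
  x_1 = 1.7029 - 0.01*3.4058 = 1.6688
  y_1 = -4.7098 - 0.01*-28.2588 = -4.4272
Step 2: grad_x = 2*1*1.6688 = 3.3377, grad_y = 2*3*-4.4272 = -26.5633
  x_2 = 1.6688 - 0.01*3.3377 = 1.6355
  y_2 = -4.4272 - 0.01*-26.5633 = -4.1616
Step 3: grad_x = 2*1*1.6355 = 3.2709, grad_y = 2*3*-4.1616 = -24.9695
  x_3 = 1.6355 - 0.01*3.2709 = 1.6028
  y_3 = -4.1616 - 0.01*-24.9695 = -3.9119
Step 4: grad_x = 2*1*1.6028 = 3.2055, grad_y = 2*3*-3.9119 = -23.4713
  x_4 = 1.6028 - 0.01*3.2055 = 1.5707
  y_4 = -3.9119 - 0.01*-23.4713 = -3.6772
Step 5: grad_x = 2*1*1.5707 = 3.1414, grad_y = 2*3*-3.6772 = -22.063
  x_5 = 1.5707 - 0.01*3.1414 = 1.5393
  y_5 = -3.6772 - 0.01*-22.063 = -3.4565
f(1.5393, -3.4565) = 1*1.5393^2 + 3*(-3.4565)^2 = 38.2124


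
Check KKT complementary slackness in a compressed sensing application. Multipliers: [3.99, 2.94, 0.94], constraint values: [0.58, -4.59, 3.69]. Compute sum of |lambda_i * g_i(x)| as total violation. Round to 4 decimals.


KKT complementary slackness check:
lambda_1 * g_1 = 3.99 * 0.58 = 2.3142
lambda_2 * g_2 = 2.94 * -4.59 = -13.4946
lambda_3 * g_3 = 0.94 * 3.69 = 3.4686
Total violation = 2.3142 + 13.4946 + 3.4686 = 19.2774


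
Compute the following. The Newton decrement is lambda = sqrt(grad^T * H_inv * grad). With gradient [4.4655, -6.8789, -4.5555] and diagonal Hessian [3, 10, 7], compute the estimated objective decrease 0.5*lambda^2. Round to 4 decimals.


Step 1: H is diagonal, so H^(-1) * g = [1.4885, -0.6879, -0.6508].
Step 2: g^T H^(-1) g = sum_i g_i^2 / H_ii
  = (4.4655)^2/3 + (-6.8789)^2/10 + (-4.5555)^2/7
  = 6.6469 + 4.7319 + 2.9647 = 14.3435
Step 3: Objective decrease = 0.5 * g^T H^(-1) g = 7.1717


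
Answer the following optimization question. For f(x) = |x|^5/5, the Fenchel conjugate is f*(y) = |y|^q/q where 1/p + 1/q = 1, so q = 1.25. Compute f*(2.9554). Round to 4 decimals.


The conjugate exponent q satisfies 1/p + 1/q = 1.
p = 5, so q = 5/(5 - 1) = 1.25
|y|^q = 2.9554^1.25 = 3.875
f*(2.9554) = 3.875 / 1.25 = 3.1


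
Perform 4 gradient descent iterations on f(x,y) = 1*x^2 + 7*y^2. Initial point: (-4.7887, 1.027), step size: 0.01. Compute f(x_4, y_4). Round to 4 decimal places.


Gradient descent on f(x,y) = 1*x^2 + 7*y^2.
Starting point: (-4.7887, 1.027), alpha = 0.01
Step 1: grad_x = 2*1*-4.7887 = -9.5774, grad_y = 2*7*1.027 = 14.378
  x_1 = -4.7887 - 0.01*-9.5774 = -4.6929
  y_1 = 1.027 - 0.01*14.378 = 0.8832
Step 2: grad_x = 2*1*-4.6929 = -9.3859, grad_y = 2*7*0.8832 = 12.3651
  x_2 = -4.6929 - 0.01*-9.3859 = -4.5991
  y_2 = 0.8832 - 0.01*12.3651 = 0.7596
Step 3: grad_x = 2*1*-4.5991 = -9.1981, grad_y = 2*7*0.7596 = 10.634
  x_3 = -4.5991 - 0.01*-9.1981 = -4.5071
  y_3 = 0.7596 - 0.01*10.634 = 0.6532
Step 4: grad_x = 2*1*-4.5071 = -9.0142, grad_y = 2*7*0.6532 = 9.1452
  x_4 = -4.5071 - 0.01*-9.0142 = -4.4169
  y_4 = 0.6532 - 0.01*9.1452 = 0.5618
f(-4.4169, 0.5618) = 1*(-4.4169)^2 + 7*0.5618^2 = 21.7186


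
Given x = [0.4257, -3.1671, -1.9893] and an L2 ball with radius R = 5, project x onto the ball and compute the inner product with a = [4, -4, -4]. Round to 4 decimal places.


Step 1: Compute ||x|| (intermediates to 6 decimals).
||x|| = sqrt(0.4257^2 + (-3.1671)^2 + (-1.9893)^2) = 3.764181
Step 2: Project.
Since ||x|| <= R, proj = x (no scaling needed).
proj(x) = [0.4257, -3.1671, -1.9893]
Step 3: Dot product.
a^T * proj(x) = 4*0.4257 - 4*(-3.1671) - 4*(-1.9893) = 22.3284


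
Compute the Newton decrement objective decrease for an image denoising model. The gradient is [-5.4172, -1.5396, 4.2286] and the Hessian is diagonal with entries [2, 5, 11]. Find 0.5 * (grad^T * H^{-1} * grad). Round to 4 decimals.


Step 1: H is diagonal, so H^(-1) * g = [-2.7086, -0.3079, 0.3844].
Step 2: g^T H^(-1) g = sum_i g_i^2 / H_ii
  = (-5.4172)^2/2 + (-1.5396)^2/5 + (4.2286)^2/11
  = 14.673 + 0.4741 + 1.6256 = 16.7727
Step 3: Objective decrease = 0.5 * g^T H^(-1) g = 8.3863


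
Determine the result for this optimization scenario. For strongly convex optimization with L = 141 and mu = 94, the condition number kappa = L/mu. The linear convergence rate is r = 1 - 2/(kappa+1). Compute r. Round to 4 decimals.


Step 1: Compute the condition number.
kappa = L/mu = 141/94 = 1.5
Step 2: Compute the convergence rate.
r = 1 - 2/(kappa + 1) = 1 - 2*mu/(L + mu) = (L - mu)/(L + mu) = 47/235 = 0.2


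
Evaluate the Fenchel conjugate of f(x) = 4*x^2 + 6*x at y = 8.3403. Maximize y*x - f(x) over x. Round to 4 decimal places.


f*(y) = sup_x {y*x - a*x^2 - b*x} = sup_x {(y-b)*x - a*x^2}
FOC: (y - b) - 2a*x = 0 => x* = (y - b)/(2a)
x* = (8.3403 - 6)/(2*4) = 0.2925
f*(8.3403) = (y-b)^2/(4a) = (8.3403 - 6)^2/(4*4)
= 5.477/16 = 0.3423


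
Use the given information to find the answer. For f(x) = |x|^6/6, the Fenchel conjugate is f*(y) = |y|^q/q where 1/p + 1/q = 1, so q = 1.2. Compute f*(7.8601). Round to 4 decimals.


The conjugate exponent q satisfies 1/p + 1/q = 1.
p = 6, so q = 6/(6 - 1) = 1.2
|y|^q = 7.8601^1.2 = 11.8717
f*(7.8601) = 11.8717 / 1.2 = 9.8931


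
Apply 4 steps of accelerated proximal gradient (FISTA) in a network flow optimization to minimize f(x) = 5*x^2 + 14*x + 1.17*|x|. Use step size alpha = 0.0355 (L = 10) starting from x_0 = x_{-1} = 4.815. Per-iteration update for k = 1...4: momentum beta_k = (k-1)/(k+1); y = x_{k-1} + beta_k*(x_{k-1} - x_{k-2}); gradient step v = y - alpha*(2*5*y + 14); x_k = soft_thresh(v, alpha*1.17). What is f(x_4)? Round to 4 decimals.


FISTA on f(x) = 5*x^2 + 14*x + 1.17*|x|
L = 10, alpha = 0.0355
Iteration 1: beta = 0.0, y = 4.815 + 0.0*(4.815 - 4.815) = 4.815
  grad(y) = 62.15, v = y - alpha*grad = 2.6087
  prox(v) = soft_thresh(2.6087, 0.0415) = 2.5671
Iteration 2: beta = 0.3333, y = 2.5671 + 0.3333*(2.5671 - 4.815) = 1.8179
  grad(y) = 32.1785, v = y - alpha*grad = 0.6755
  prox(v) = soft_thresh(0.6755, 0.0415) = 0.634
Iteration 3: beta = 0.5, y = 0.634 + 0.5*(0.634 - 2.5671) = -0.3326
  grad(y) = 10.674, v = y - alpha*grad = -0.7115
  prox(v) = soft_thresh(-0.7115, 0.0415) = -0.67
Iteration 4: beta = 0.6, y = -0.67 + 0.6*(-0.67 - 0.634) = -1.4524
  grad(y) = -0.5237, v = y - alpha*grad = -1.4338
  prox(v) = soft_thresh(-1.4338, 0.0415) = -1.3922
f(x_4) = 5*(-1.3922)^2 + 14*(-1.3922) + 1.17*|-1.3922| = -8.1708


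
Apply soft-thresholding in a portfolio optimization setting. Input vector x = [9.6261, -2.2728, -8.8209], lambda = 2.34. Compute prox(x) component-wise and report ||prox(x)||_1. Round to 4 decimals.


Soft-thresholding with lambda = 2.34:
prox(9.6261) = sign(9.6261)*max(|9.6261| - 2.34, 0) = 7.2861
prox(-2.2728) = sign(-2.2728)*max(|-2.2728| - 2.34, 0) = 0.0
prox(-8.8209) = sign(-8.8209)*max(|-8.8209| - 2.34, 0) = -6.4809
prox(x) = [7.2861, 0.0, -6.4809]
||prox(x)||_1 = 7.2861 + 0.0 + 6.4809 = 13.767


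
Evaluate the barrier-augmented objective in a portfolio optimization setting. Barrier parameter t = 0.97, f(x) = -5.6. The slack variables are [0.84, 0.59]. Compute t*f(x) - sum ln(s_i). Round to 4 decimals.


Step 1: Compute log-barrier.
ln values: [-0.1744, -0.5276]
phi = -(-0.1744 - 0.5276) = 0.702
Step 2: Compute augmented objective.
t*f(x) = 0.97*-5.6 = -5.432
Total = -5.432 + 0.702 = -4.73


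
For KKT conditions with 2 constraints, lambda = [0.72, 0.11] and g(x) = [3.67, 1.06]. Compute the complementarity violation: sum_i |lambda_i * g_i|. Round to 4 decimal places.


KKT complementary slackness check:
lambda_1 * g_1 = 0.72 * 3.67 = 2.6424
lambda_2 * g_2 = 0.11 * 1.06 = 0.1166
Total violation = 2.6424 + 0.1166 = 2.759


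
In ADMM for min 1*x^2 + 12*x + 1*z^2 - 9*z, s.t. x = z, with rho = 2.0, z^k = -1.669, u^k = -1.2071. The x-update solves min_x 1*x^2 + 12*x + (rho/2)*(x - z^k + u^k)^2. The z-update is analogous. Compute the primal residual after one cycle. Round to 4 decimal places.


ADMM iteration with rho = 2.0, z^k = -1.669, u^k = -1.2071
Step 1: x-update.
Minimize 1*x^2 + 12*x + (2.0/2)*(x + 1.669 - 1.2071)^2
FOC: (2*1 + 2.0)*x = -12 + 2.0*(-1.669 + 1.2071)
x^{k+1} = -3.231
Step 2: z-update.
Minimize 1*z^2 - 9*z + (2.0/2)*(-3.231 - z - 1.2071)^2
FOC: (2*1 + 2.0)*z = 9 + 2.0*(-3.231 - 1.2071)
z^{k+1} = 0.031
Step 3: u-update.
u^{k+1} = -1.2071 - 3.231 - 0.031 = -4.469
Step 4: Primal residual = |-3.231 - 0.031| = 3.2619


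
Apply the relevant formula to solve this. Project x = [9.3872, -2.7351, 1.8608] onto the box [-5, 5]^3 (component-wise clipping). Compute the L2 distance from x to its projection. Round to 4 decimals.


Project each component onto [-5, 5].
clip(9.3872) = 5.0, clip(-2.7351) = -2.7351, clip(1.8608) = 1.8608
Projection = [5.0, -2.7351, 1.8608]
Squared diffs: [19.2475, 0.0, 0.0]
Distance = sqrt(19.2475) = 4.3872


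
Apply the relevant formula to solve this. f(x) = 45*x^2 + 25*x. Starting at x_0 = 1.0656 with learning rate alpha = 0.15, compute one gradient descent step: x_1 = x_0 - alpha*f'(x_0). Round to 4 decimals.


We compute the gradient at x_0 and apply the update.
f'(x) = 90*x + 25
f'(1.0656) = 90*1.0656 + 25 = 120.904
x_1 = 1.0656 - 0.15*120.904 = -17.07


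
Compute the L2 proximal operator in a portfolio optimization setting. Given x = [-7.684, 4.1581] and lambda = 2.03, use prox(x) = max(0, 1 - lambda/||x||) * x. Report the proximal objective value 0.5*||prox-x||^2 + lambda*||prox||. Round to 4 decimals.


Step 1: Compute ||x||.
||x|| = 8.7369
Step 2: Compute scaling factor.
scale = max(0, 1 - 2.03/8.7369) = 0.7677
Step 3: prox(x) = [-5.8986, 3.192]
||prox(x)|| = 6.7069
Step 4: Proximal objective.
0.5*||prox-x||^2 = 2.0605
lambda*||prox|| = 13.615
Total = 15.6755


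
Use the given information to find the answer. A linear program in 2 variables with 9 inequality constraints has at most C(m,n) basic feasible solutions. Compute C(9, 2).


Each vertex corresponds to some choice of n active constraints out of m, so the number of vertices is at most C(m, n) = m! / (n!(m-n)!).
m = 9, n = 2
Numerator: 9 * 8
Denominator: 2! = 2
C(9, 2) = 36


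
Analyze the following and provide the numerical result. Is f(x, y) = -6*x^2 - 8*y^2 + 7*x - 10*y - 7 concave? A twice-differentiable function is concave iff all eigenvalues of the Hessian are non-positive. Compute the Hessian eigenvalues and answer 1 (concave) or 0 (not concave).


The Hessian of f(x,y) = -6*x^2 - 8*y^2 + 7*x - 10*y - 7 is:
H = [[-12, 0], [0, -16]]
Trace = -12 - 16 = -28
Determinant = -12*-16 - (0)^2 = 192
Discriminant = (-28)^2 - 4*192 = 16.0
Eigenvalues: lambda_1 = -16.0, lambda_2 = -12.0
The function is concave.

1


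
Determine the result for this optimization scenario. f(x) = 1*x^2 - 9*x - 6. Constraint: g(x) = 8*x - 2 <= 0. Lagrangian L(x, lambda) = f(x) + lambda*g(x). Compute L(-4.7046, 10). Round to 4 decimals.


Step 1: Evaluate f(x).
f(-4.7046) = 1*(-4.7046)^2 - 9*(-4.7046) - 6 = 58.4747
Step 2: Evaluate g(x).
g(-4.7046) = 8*-4.7046 - 2 = -39.6368
Step 3: Compute Lagrangian.
L = 58.4747 + 10*-39.6368 = -337.8933


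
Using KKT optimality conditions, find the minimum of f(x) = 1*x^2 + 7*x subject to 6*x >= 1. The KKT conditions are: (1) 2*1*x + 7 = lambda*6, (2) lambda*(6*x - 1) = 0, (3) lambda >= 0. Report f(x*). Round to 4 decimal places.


Step 1: Try lambda = 0 (constraint inactive).
x_unc = -7/(2*1) = -3.5
Check: 6*-3.5 = -21.0 < 1 -- violated!
Step 2: Constraint must be active: 6*x = 1
x* = 1/6 = 0.1667 (rounded; the exact value 1/6 is used below)
lambda = (2*1*(1/6) + 7)/6 = 1.2222
Step 3: Compute optimal value.
f(x*) = 1*(1/6)^2 + 7*(1/6) = 1.1944


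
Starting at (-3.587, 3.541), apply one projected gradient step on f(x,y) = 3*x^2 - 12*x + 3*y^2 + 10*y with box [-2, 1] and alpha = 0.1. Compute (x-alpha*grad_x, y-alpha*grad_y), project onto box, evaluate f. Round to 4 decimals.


Step 1: Compute gradient at (-3.587, 3.541).
grad_x = 2*3*-3.587 - 12 = -33.522
grad_y = 2*3*3.541 + 10 = 31.246
Step 2: Gradient step.
x_raw = -3.587 - 0.1*-33.522 = -0.2348
y_raw = 3.541 - 0.1*31.246 = 0.4164
Step 3: Project onto [-2, 1].
x_proj = clip(-0.2348) = -0.2348
y_proj = clip(0.4164) = 0.4164
Step 4: Evaluate f.
f(-0.2348, 0.4164) = 7.6672


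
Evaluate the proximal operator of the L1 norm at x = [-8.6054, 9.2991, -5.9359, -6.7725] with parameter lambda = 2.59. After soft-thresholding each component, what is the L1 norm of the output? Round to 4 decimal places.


Soft-thresholding with lambda = 2.59:
prox(-8.6054) = sign(-8.6054)*max(|-8.6054| - 2.59, 0) = -6.0154
prox(9.2991) = sign(9.2991)*max(|9.2991| - 2.59, 0) = 6.7091
prox(-5.9359) = sign(-5.9359)*max(|-5.9359| - 2.59, 0) = -3.3459
prox(-6.7725) = sign(-6.7725)*max(|-6.7725| - 2.59, 0) = -4.1825
prox(x) = [-6.0154, 6.7091, -3.3459, -4.1825]
||prox(x)||_1 = 6.0154 + 6.7091 + 3.3459 + 4.1825 = 20.2529


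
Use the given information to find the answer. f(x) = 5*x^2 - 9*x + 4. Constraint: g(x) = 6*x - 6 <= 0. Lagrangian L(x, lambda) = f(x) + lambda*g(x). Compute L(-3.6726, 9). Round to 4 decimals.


Step 1: Evaluate f(x).
f(-3.6726) = 5*(-3.6726)^2 - 9*(-3.6726) + 4 = 104.4934
Step 2: Evaluate g(x).
g(-3.6726) = 6*-3.6726 - 6 = -28.0356
Step 3: Compute Lagrangian.
L = 104.4934 + 9*-28.0356 = -147.827


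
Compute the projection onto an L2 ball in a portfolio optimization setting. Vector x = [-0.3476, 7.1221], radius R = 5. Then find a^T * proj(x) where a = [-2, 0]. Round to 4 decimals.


Step 1: Compute ||x|| (intermediates to 6 decimals).
||x|| = sqrt((-0.3476)^2 + 7.1221^2) = 7.130577
Step 2: Project.
Since ||x|| > R, scale = R/||x|| = 5/7.130577 = 0.701206, proj(x) = scale * x
proj(x) = [-0.243739, 4.994059]
Step 3: Dot product.
a^T * proj(x) = -2*(-0.243739) + 0*4.994059 = 0.4875


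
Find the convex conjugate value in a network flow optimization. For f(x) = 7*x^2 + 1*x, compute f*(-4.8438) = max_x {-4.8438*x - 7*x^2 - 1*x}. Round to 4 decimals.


f*(y) = sup_x {y*x - a*x^2 - b*x} = sup_x {(y-b)*x - a*x^2}
FOC: (y - b) - 2a*x = 0 => x* = (y - b)/(2a)
x* = (-4.8438 - 1)/(2*7) = -0.4174
f*(-4.8438) = (y-b)^2/(4a) = (-4.8438 - 1)^2/(4*7)
= 34.15/28 = 1.2196


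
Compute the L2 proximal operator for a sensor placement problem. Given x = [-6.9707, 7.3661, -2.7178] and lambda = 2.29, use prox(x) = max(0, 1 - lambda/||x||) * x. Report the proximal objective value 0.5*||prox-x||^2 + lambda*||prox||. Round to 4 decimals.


Step 1: Compute ||x||.
||x|| = 10.4994
Step 2: Compute scaling factor.
scale = max(0, 1 - 2.29/10.4994) = 0.7819
Step 3: prox(x) = [-5.4503, 5.7595, -2.125]
||prox(x)|| = 8.2094
Step 4: Proximal objective.
0.5*||prox-x||^2 = 2.6221
lambda*||prox|| = 18.7995
Total = 21.4215


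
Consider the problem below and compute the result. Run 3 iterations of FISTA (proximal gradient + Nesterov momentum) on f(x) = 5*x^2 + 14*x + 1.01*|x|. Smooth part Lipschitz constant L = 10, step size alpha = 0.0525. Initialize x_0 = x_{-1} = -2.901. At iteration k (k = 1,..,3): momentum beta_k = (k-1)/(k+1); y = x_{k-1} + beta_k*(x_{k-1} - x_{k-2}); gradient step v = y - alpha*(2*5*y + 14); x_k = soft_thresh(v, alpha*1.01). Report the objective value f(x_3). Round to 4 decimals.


FISTA on f(x) = 5*x^2 + 14*x + 1.01*|x|
L = 10, alpha = 0.0525
Iteration 1: beta = 0.0, y = -2.901 + 0.0*(-2.901 + 2.901) = -2.901
  grad(y) = -15.01, v = y - alpha*grad = -2.113
  prox(v) = soft_thresh(-2.113, 0.053) = -2.06
Iteration 2: beta = 0.3333, y = -2.06 + 0.3333*(-2.06 + 2.901) = -1.7796
  grad(y) = -3.796, v = y - alpha*grad = -1.5803
  prox(v) = soft_thresh(-1.5803, 0.053) = -1.5273
Iteration 3: beta = 0.5, y = -1.5273 + 0.5*(-1.5273 + 2.06) = -1.261
  grad(y) = 1.3905, v = y - alpha*grad = -1.334
  prox(v) = soft_thresh(-1.334, 0.053) = -1.2809
f(x_3) = 5*(-1.2809)^2 + 14*(-1.2809) + 1.01*|-1.2809| = -8.4354


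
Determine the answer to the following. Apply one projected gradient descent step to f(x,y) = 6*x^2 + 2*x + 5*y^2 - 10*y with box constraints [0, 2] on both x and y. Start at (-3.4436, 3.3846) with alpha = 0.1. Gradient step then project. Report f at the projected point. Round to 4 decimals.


Step 1: Compute gradient at (-3.4436, 3.3846).
grad_x = 2*6*-3.4436 + 2 = -39.3232
grad_y = 2*5*3.3846 - 10 = 23.846
Step 2: Gradient step.
x_raw = -3.4436 - 0.1*-39.3232 = 0.4887
y_raw = 3.3846 - 0.1*23.846 = 1.0
Step 3: Project onto [0, 2].
x_proj = clip(0.4887) = 0.4887
y_proj = clip(1.0) = 1.0
Step 4: Evaluate f.
f(0.4887, 1.0) = -2.5895


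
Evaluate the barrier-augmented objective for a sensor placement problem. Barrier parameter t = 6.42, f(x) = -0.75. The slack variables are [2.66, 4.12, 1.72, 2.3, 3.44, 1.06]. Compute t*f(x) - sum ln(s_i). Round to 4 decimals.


Step 1: Compute log-barrier.
ln values: [0.9783, 1.4159, 0.5423, 0.8329, 1.2355, 0.0583]
phi = -(0.9783 + 1.4159 + 0.5423 + 0.8329 + 1.2355 + 0.0583) = -5.0632
Step 2: Compute augmented objective.
t*f(x) = 6.42*-0.75 = -4.815
Total = -4.815 - 5.0632 = -9.8782
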